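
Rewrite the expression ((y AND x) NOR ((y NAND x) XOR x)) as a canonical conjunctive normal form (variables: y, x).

(y OR x) AND (NOT y OR x) AND (NOT y OR NOT x)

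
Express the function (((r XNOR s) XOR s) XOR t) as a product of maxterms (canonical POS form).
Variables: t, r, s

ΠM(2, 3, 4, 5) = (t OR NOT r OR s) AND (t OR NOT r OR NOT s) AND (NOT t OR r OR s) AND (NOT t OR r OR NOT s)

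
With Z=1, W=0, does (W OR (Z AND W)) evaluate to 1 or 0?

Substituting: (0 OR (1 AND 0))
= 0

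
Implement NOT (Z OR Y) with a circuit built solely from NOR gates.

(((Z NOR Y) NOR (Z NOR Y)) NOR ((Z NOR Y) NOR (Z NOR Y)))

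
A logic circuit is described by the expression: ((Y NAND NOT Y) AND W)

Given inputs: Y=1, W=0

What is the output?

Substituting: ((1 NAND NOT 1) AND 0)
= 0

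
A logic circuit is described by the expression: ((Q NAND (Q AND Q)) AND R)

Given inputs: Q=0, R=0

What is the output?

Substituting: ((0 NAND (0 AND 0)) AND 0)
= 0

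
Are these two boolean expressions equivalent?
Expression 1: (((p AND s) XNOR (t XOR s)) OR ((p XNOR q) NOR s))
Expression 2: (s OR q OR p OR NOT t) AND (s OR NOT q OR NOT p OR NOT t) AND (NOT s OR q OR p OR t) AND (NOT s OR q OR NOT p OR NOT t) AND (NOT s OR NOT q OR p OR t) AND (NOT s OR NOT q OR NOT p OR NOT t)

Yes, they are equivalent — the two output columns agree on all 16 assignments:
s | q | p | t | Expression 1 | Expression 2
-------------------------------------------
0 | 0 | 0 | 0 | 1 | 1
0 | 0 | 0 | 1 | 0 | 0
0 | 0 | 1 | 0 | 1 | 1
0 | 0 | 1 | 1 | 1 | 1
0 | 1 | 0 | 0 | 1 | 1
0 | 1 | 0 | 1 | 1 | 1
0 | 1 | 1 | 0 | 1 | 1
0 | 1 | 1 | 1 | 0 | 0
1 | 0 | 0 | 0 | 0 | 0
1 | 0 | 0 | 1 | 1 | 1
1 | 0 | 1 | 0 | 1 | 1
1 | 0 | 1 | 1 | 0 | 0
1 | 1 | 0 | 0 | 0 | 0
1 | 1 | 0 | 1 | 1 | 1
1 | 1 | 1 | 0 | 1 | 1
1 | 1 | 1 | 1 | 0 | 0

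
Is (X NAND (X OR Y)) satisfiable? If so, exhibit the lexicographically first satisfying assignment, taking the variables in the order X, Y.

X=0, Y=0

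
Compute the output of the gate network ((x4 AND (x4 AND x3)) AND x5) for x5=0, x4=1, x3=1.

Substituting: ((1 AND (1 AND 1)) AND 0)
= 0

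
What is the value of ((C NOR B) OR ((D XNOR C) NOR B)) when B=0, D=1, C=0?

Substituting: ((0 NOR 0) OR ((1 XNOR 0) NOR 0))
= 1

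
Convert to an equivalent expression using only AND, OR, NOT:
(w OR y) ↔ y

((w OR y) AND y) OR (NOT (w OR y) AND NOT y)
(Biconditional = both true or both false)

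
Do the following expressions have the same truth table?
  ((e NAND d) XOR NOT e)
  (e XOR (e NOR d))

No. Counterexample: with d=0, e=0, Expression 1 = 0 but Expression 2 = 1.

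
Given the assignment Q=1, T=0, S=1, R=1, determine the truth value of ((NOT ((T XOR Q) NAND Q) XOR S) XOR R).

Substituting: ((NOT ((0 XOR 1) NAND 1) XOR 1) XOR 1)
= 1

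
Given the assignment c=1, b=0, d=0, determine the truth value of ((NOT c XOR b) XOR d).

Substituting: ((NOT 1 XOR 0) XOR 0)
= 0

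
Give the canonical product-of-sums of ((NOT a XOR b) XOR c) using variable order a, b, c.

ΠM(1, 2, 4, 7) = (a OR b OR NOT c) AND (a OR NOT b OR c) AND (NOT a OR b OR c) AND (NOT a OR NOT b OR NOT c)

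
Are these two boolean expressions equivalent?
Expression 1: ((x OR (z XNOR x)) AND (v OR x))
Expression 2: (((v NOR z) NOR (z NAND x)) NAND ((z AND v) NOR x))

No. Counterexample: with v=0, x=0, z=0, Expression 1 = 0 but Expression 2 = 1.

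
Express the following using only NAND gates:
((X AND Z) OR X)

((((X NAND Z) NAND (X NAND Z)) NAND ((X NAND Z) NAND (X NAND Z))) NAND (X NAND X))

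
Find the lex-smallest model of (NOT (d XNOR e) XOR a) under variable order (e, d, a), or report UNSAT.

e=0, d=0, a=1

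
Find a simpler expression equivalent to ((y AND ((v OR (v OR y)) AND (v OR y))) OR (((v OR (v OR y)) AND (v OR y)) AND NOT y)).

By distribution ((E AND v) OR (E AND NOT v) = E) then absorption (E AND (E OR v) = E):
= (v OR y)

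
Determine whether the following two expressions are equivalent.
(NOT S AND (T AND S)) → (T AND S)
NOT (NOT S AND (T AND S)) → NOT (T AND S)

No, Inverse is not equivalent to original (counterexample: S=1, T=1)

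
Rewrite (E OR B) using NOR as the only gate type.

((E NOR B) NOR (E NOR B))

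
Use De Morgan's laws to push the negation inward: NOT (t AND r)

NOT t OR NOT r
De Morgan's: NOT(AND of terms) = OR of negations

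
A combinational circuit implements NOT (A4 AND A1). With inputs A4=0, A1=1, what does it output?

Substituting: NOT (0 AND 1)
= 1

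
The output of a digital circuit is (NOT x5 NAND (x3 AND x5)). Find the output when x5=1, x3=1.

Substituting: (NOT 1 NAND (1 AND 1))
= 1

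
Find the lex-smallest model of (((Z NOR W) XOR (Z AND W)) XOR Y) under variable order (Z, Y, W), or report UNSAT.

Z=0, Y=0, W=0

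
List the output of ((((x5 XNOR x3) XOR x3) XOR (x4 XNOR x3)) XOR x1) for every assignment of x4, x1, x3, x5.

x4 | x1 | x3 | x5 | Output
--------------------------
0 | 0 | 0 | 0 | 0
0 | 0 | 0 | 1 | 1
0 | 0 | 1 | 0 | 1
0 | 0 | 1 | 1 | 0
0 | 1 | 0 | 0 | 1
0 | 1 | 0 | 1 | 0
0 | 1 | 1 | 0 | 0
0 | 1 | 1 | 1 | 1
1 | 0 | 0 | 0 | 1
1 | 0 | 0 | 1 | 0
1 | 0 | 1 | 0 | 0
1 | 0 | 1 | 1 | 1
1 | 1 | 0 | 0 | 0
1 | 1 | 0 | 1 | 1
1 | 1 | 1 | 0 | 1
1 | 1 | 1 | 1 | 0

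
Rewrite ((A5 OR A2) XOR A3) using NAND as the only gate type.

((((A5 NAND A5) NAND (A2 NAND A2)) NAND (((A5 NAND A5) NAND (A2 NAND A2)) NAND A3)) NAND (A3 NAND (((A5 NAND A5) NAND (A2 NAND A2)) NAND A3)))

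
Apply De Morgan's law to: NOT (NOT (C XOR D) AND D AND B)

(C XOR D) OR NOT D OR NOT B
De Morgan's: NOT(AND of terms) = OR of negations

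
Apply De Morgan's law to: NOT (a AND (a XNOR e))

NOT a OR NOT (a XNOR e)
De Morgan's: NOT(AND of terms) = OR of negations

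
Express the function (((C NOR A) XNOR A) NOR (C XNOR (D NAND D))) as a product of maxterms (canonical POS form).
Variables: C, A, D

ΠM(1, 3, 4, 5, 6) = (C OR A OR NOT D) AND (C OR NOT A OR NOT D) AND (NOT C OR A OR D) AND (NOT C OR A OR NOT D) AND (NOT C OR NOT A OR D)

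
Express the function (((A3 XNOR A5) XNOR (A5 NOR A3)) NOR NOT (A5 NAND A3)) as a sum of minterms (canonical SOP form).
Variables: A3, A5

Σm() = FALSE (no minterms)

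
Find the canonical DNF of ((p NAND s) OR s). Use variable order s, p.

(NOT s AND NOT p) OR (NOT s AND p) OR (s AND NOT p) OR (s AND p)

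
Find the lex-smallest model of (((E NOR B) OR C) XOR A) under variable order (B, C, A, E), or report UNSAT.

B=0, C=0, A=0, E=0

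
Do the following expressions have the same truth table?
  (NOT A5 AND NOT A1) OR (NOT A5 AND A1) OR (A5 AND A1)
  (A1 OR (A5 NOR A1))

Yes, they are equivalent — the two output columns agree on all 4 assignments:
A5 | A1 | Expression 1 | Expression 2
-------------------------------------
0 | 0 | 1 | 1
0 | 1 | 1 | 1
1 | 0 | 0 | 0
1 | 1 | 1 | 1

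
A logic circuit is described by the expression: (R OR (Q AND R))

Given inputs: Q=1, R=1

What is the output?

Substituting: (1 OR (1 AND 1))
= 1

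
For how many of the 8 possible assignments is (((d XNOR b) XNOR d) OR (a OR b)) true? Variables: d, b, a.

Satisfying assignments: (0,0,1), (0,1,0), (0,1,1), (1,0,1), (1,1,0), (1,1,1)
Count: 6 out of 8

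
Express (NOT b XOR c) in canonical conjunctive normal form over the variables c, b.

(c OR NOT b) AND (NOT c OR b)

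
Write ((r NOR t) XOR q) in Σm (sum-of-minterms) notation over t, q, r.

Σm(0, 3, 6, 7) = (NOT t AND NOT q AND NOT r) OR (NOT t AND q AND r) OR (t AND q AND NOT r) OR (t AND q AND r)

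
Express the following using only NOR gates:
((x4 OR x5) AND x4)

((((x4 NOR x5) NOR (x4 NOR x5)) NOR ((x4 NOR x5) NOR (x4 NOR x5))) NOR (x4 NOR x4))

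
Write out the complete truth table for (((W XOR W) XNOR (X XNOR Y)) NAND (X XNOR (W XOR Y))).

Y | W | X | Output
------------------
0 | 0 | 0 | 1
0 | 0 | 1 | 1
0 | 1 | 0 | 1
0 | 1 | 1 | 0
1 | 0 | 0 | 1
1 | 0 | 1 | 1
1 | 1 | 0 | 0
1 | 1 | 1 | 1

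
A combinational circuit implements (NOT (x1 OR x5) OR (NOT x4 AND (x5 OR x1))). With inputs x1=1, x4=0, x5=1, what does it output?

Substituting: (NOT (1 OR 1) OR (NOT 0 AND (1 OR 1)))
= 1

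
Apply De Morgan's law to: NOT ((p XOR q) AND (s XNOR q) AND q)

NOT (p XOR q) OR NOT (s XNOR q) OR NOT q
De Morgan's: NOT(AND of terms) = OR of negations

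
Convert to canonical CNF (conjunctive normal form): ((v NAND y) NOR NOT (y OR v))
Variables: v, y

(v OR y) AND (v OR NOT y) AND (NOT v OR y)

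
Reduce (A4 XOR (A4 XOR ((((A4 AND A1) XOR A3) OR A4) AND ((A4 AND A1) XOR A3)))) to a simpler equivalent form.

By XOR self-cancellation ((E XOR v) XOR v = E) then absorption (E AND (E OR v) = E):
= ((A4 AND A1) XOR A3)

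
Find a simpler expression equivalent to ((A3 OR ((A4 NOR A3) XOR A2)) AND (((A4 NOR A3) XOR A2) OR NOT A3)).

By distribution ((E OR v) AND (E OR NOT v) = E):
= ((A4 NOR A3) XOR A2)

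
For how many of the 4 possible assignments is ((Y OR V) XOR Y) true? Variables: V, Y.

Satisfying assignments: (1,0)
Count: 1 out of 4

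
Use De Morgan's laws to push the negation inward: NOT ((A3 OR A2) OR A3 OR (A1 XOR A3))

NOT (A3 OR A2) AND NOT A3 AND NOT (A1 XOR A3)
De Morgan's: NOT(OR of terms) = AND of negations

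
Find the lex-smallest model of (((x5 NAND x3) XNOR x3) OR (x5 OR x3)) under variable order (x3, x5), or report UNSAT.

x3=0, x5=1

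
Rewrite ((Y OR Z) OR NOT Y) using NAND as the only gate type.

((((Y NAND Y) NAND (Z NAND Z)) NAND ((Y NAND Y) NAND (Z NAND Z))) NAND ((Y NAND Y) NAND (Y NAND Y)))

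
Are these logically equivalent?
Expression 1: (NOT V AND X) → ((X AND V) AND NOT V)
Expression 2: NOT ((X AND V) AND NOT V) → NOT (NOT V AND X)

Yes, Contrapositive is always equivalent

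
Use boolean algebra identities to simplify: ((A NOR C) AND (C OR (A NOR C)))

By absorption (E AND (E OR v) = E):
= (A NOR C)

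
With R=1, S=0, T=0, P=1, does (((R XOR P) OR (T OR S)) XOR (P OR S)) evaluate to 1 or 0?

Substituting: (((1 XOR 1) OR (0 OR 0)) XOR (1 OR 0))
= 1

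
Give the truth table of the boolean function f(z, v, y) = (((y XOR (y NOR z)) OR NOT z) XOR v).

z | v | y | Output
------------------
0 | 0 | 0 | 1
0 | 0 | 1 | 1
0 | 1 | 0 | 0
0 | 1 | 1 | 0
1 | 0 | 0 | 0
1 | 0 | 1 | 1
1 | 1 | 0 | 1
1 | 1 | 1 | 0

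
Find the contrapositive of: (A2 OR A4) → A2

Contrapositive: NOT A2 → NOT (A2 OR A4)
Note: A statement and its contrapositive are logically equivalent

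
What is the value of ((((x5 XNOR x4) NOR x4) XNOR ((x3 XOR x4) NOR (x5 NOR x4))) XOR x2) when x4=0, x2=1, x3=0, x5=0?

Substituting: ((((0 XNOR 0) NOR 0) XNOR ((0 XOR 0) NOR (0 NOR 0))) XOR 1)
= 0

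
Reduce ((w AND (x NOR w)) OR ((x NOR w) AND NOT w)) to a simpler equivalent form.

By distribution ((E AND v) OR (E AND NOT v) = E):
= (x NOR w)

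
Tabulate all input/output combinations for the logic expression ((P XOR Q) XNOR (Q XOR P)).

P | Q | Output
--------------
0 | 0 | 1
0 | 1 | 1
1 | 0 | 1
1 | 1 | 1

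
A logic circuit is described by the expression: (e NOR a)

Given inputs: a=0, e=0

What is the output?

Substituting: (0 NOR 0)
= 1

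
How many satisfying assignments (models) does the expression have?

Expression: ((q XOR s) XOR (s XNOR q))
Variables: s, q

Satisfying assignments: (0,0), (0,1), (1,0), (1,1)
Count: 4 out of 4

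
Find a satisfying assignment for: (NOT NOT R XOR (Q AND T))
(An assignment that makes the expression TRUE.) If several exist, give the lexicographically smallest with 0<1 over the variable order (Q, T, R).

Q=0, T=0, R=1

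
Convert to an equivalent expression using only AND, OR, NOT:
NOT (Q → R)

Q AND NOT R
(Negated implication: NOT(A → B) = A AND NOT B)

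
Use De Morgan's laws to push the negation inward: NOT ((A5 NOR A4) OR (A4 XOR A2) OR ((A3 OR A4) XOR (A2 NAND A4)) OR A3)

NOT (A5 NOR A4) AND NOT (A4 XOR A2) AND NOT ((A3 OR A4) XOR (A2 NAND A4)) AND NOT A3
De Morgan's: NOT(OR of terms) = AND of negations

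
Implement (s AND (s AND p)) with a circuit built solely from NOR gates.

((s NOR s) NOR (((s NOR s) NOR (p NOR p)) NOR ((s NOR s) NOR (p NOR p))))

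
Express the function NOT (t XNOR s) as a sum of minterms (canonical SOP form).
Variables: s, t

Σm(1, 2) = (NOT s AND t) OR (s AND NOT t)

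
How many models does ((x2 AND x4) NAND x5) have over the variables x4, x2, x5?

Satisfying assignments: (0,0,0), (0,0,1), (0,1,0), (0,1,1), (1,0,0), (1,0,1), (1,1,0)
Count: 7 out of 8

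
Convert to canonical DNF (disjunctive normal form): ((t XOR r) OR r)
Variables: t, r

(NOT t AND r) OR (t AND NOT r) OR (t AND r)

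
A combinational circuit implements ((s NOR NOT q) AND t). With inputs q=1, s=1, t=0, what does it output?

Substituting: ((1 NOR NOT 1) AND 0)
= 0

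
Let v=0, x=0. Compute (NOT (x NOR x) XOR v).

Substituting: (NOT (0 NOR 0) XOR 0)
= 0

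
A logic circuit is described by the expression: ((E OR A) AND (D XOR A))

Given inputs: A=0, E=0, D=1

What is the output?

Substituting: ((0 OR 0) AND (1 XOR 0))
= 0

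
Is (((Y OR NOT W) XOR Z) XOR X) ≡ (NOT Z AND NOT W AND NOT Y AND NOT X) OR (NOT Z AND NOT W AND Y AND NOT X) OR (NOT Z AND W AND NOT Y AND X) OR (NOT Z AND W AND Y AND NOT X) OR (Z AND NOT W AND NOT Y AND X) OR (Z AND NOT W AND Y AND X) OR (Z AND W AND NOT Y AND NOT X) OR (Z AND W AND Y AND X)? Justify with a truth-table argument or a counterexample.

Yes, they are equivalent — the two output columns agree on all 16 assignments:
Z | W | Y | X | Expression 1 | Expression 2
-------------------------------------------
0 | 0 | 0 | 0 | 1 | 1
0 | 0 | 0 | 1 | 0 | 0
0 | 0 | 1 | 0 | 1 | 1
0 | 0 | 1 | 1 | 0 | 0
0 | 1 | 0 | 0 | 0 | 0
0 | 1 | 0 | 1 | 1 | 1
0 | 1 | 1 | 0 | 1 | 1
0 | 1 | 1 | 1 | 0 | 0
1 | 0 | 0 | 0 | 0 | 0
1 | 0 | 0 | 1 | 1 | 1
1 | 0 | 1 | 0 | 0 | 0
1 | 0 | 1 | 1 | 1 | 1
1 | 1 | 0 | 0 | 1 | 1
1 | 1 | 0 | 1 | 0 | 0
1 | 1 | 1 | 0 | 0 | 0
1 | 1 | 1 | 1 | 1 | 1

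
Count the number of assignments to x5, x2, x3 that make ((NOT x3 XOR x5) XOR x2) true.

Satisfying assignments: (0,0,0), (0,1,1), (1,0,1), (1,1,0)
Count: 4 out of 8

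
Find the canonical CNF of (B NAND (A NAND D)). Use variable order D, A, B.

(D OR A OR NOT B) AND (D OR NOT A OR NOT B) AND (NOT D OR A OR NOT B)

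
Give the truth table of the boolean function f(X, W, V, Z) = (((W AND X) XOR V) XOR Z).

X | W | V | Z | Output
----------------------
0 | 0 | 0 | 0 | 0
0 | 0 | 0 | 1 | 1
0 | 0 | 1 | 0 | 1
0 | 0 | 1 | 1 | 0
0 | 1 | 0 | 0 | 0
0 | 1 | 0 | 1 | 1
0 | 1 | 1 | 0 | 1
0 | 1 | 1 | 1 | 0
1 | 0 | 0 | 0 | 0
1 | 0 | 0 | 1 | 1
1 | 0 | 1 | 0 | 1
1 | 0 | 1 | 1 | 0
1 | 1 | 0 | 0 | 1
1 | 1 | 0 | 1 | 0
1 | 1 | 1 | 0 | 0
1 | 1 | 1 | 1 | 1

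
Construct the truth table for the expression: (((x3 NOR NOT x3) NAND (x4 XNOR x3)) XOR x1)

x1 | x4 | x3 | Output
---------------------
0 | 0 | 0 | 1
0 | 0 | 1 | 1
0 | 1 | 0 | 1
0 | 1 | 1 | 1
1 | 0 | 0 | 0
1 | 0 | 1 | 0
1 | 1 | 0 | 0
1 | 1 | 1 | 0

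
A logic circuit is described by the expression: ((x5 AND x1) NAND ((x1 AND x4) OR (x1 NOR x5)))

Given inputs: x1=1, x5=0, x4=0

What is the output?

Substituting: ((0 AND 1) NAND ((1 AND 0) OR (1 NOR 0)))
= 1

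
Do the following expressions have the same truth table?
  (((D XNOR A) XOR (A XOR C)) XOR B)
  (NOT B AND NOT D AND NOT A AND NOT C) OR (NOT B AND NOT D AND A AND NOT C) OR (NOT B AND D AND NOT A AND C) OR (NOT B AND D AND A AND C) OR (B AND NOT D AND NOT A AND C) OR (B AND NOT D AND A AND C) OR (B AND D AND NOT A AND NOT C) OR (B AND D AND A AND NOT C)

Yes, they are equivalent — the two output columns agree on all 16 assignments:
B | D | A | C | Expression 1 | Expression 2
-------------------------------------------
0 | 0 | 0 | 0 | 1 | 1
0 | 0 | 0 | 1 | 0 | 0
0 | 0 | 1 | 0 | 1 | 1
0 | 0 | 1 | 1 | 0 | 0
0 | 1 | 0 | 0 | 0 | 0
0 | 1 | 0 | 1 | 1 | 1
0 | 1 | 1 | 0 | 0 | 0
0 | 1 | 1 | 1 | 1 | 1
1 | 0 | 0 | 0 | 0 | 0
1 | 0 | 0 | 1 | 1 | 1
1 | 0 | 1 | 0 | 0 | 0
1 | 0 | 1 | 1 | 1 | 1
1 | 1 | 0 | 0 | 1 | 1
1 | 1 | 0 | 1 | 0 | 0
1 | 1 | 1 | 0 | 1 | 1
1 | 1 | 1 | 1 | 0 | 0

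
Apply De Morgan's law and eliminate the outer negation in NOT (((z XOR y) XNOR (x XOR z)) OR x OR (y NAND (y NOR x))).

NOT ((z XOR y) XNOR (x XOR z)) AND NOT x AND NOT (y NAND (y NOR x))
De Morgan's: NOT(OR of terms) = AND of negations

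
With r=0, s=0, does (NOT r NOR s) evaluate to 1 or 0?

Substituting: (NOT 0 NOR 0)
= 0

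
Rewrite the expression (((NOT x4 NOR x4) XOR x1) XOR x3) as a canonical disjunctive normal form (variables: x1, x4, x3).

(NOT x1 AND NOT x4 AND x3) OR (NOT x1 AND x4 AND x3) OR (x1 AND NOT x4 AND NOT x3) OR (x1 AND x4 AND NOT x3)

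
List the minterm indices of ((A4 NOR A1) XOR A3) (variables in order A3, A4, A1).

Σm(0, 5, 6, 7) = (NOT A3 AND NOT A4 AND NOT A1) OR (A3 AND NOT A4 AND A1) OR (A3 AND A4 AND NOT A1) OR (A3 AND A4 AND A1)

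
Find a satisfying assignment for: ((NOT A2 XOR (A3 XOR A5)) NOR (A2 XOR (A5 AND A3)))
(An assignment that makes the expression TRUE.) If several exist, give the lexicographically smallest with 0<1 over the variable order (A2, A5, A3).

A2=0, A5=0, A3=1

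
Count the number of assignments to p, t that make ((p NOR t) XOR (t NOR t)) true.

Satisfying assignments: (1,0)
Count: 1 out of 4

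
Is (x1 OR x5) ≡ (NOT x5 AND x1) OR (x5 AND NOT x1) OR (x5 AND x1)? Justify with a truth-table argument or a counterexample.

Yes, they are equivalent — the two output columns agree on all 4 assignments:
x5 | x1 | Expression 1 | Expression 2
-------------------------------------
0 | 0 | 0 | 0
0 | 1 | 1 | 1
1 | 0 | 1 | 1
1 | 1 | 1 | 1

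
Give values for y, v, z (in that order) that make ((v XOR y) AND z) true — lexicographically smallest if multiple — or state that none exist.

y=0, v=1, z=1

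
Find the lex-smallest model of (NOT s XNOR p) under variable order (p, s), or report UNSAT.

p=0, s=1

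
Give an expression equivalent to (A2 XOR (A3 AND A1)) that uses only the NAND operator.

((A2 NAND (A2 NAND ((A3 NAND A1) NAND (A3 NAND A1)))) NAND (((A3 NAND A1) NAND (A3 NAND A1)) NAND (A2 NAND ((A3 NAND A1) NAND (A3 NAND A1)))))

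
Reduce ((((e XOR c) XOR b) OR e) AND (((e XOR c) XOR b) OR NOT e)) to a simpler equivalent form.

By distribution ((E OR v) AND (E OR NOT v) = E):
= ((e XOR c) XOR b)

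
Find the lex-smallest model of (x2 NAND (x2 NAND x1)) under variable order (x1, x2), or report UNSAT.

x1=0, x2=0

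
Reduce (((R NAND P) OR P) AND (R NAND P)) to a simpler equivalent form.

By absorption (E AND (E OR v) = E):
= (R NAND P)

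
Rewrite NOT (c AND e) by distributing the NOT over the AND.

NOT c OR NOT e
De Morgan's: NOT(AND of terms) = OR of negations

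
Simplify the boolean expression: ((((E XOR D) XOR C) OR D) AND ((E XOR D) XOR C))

By absorption (E AND (E OR v) = E):
= ((E XOR D) XOR C)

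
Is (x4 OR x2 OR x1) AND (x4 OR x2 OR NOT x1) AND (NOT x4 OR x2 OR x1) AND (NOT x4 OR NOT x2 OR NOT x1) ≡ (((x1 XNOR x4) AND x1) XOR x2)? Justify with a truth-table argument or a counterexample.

Yes, they are equivalent — the two output columns agree on all 8 assignments:
x4 | x2 | x1 | Expression 1 | Expression 2
------------------------------------------
0 | 0 | 0 | 0 | 0
0 | 0 | 1 | 0 | 0
0 | 1 | 0 | 1 | 1
0 | 1 | 1 | 1 | 1
1 | 0 | 0 | 0 | 0
1 | 0 | 1 | 1 | 1
1 | 1 | 0 | 1 | 1
1 | 1 | 1 | 0 | 0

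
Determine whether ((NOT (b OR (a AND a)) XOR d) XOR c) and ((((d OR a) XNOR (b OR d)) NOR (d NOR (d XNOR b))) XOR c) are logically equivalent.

No. Counterexample: with d=0, b=0, a=0, c=0, Expression 1 = 1 but Expression 2 = 0.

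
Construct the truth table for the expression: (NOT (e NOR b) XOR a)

a | b | e | Output
------------------
0 | 0 | 0 | 0
0 | 0 | 1 | 1
0 | 1 | 0 | 1
0 | 1 | 1 | 1
1 | 0 | 0 | 1
1 | 0 | 1 | 0
1 | 1 | 0 | 0
1 | 1 | 1 | 0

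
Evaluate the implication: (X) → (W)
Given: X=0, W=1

Antecedent (X) = 0; consequent (W) = 1.
0 → 1 = 1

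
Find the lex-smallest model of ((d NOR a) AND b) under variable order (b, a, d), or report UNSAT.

b=1, a=0, d=0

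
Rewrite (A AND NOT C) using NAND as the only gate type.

((A NAND (C NAND C)) NAND (A NAND (C NAND C)))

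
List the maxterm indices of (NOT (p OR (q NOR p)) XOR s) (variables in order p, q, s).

ΠM(0, 3, 4, 6) = (p OR q OR s) AND (p OR NOT q OR NOT s) AND (NOT p OR q OR s) AND (NOT p OR NOT q OR s)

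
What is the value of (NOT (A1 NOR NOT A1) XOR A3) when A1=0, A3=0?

Substituting: (NOT (0 NOR NOT 0) XOR 0)
= 1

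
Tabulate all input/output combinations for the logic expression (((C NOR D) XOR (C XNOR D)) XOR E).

E | C | D | Output
------------------
0 | 0 | 0 | 0
0 | 0 | 1 | 0
0 | 1 | 0 | 0
0 | 1 | 1 | 1
1 | 0 | 0 | 1
1 | 0 | 1 | 1
1 | 1 | 0 | 1
1 | 1 | 1 | 0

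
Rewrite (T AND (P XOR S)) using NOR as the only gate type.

((T NOR T) NOR (((((P NOR S) NOR (P NOR S)) NOR ((P NOR S) NOR (P NOR S))) NOR ((((P NOR P) NOR (S NOR S)) NOR ((P NOR P) NOR (S NOR S))) NOR (((P NOR P) NOR (S NOR S)) NOR ((P NOR P) NOR (S NOR S))))) NOR ((((P NOR S) NOR (P NOR S)) NOR ((P NOR S) NOR (P NOR S))) NOR ((((P NOR P) NOR (S NOR S)) NOR ((P NOR P) NOR (S NOR S))) NOR (((P NOR P) NOR (S NOR S)) NOR ((P NOR P) NOR (S NOR S)))))))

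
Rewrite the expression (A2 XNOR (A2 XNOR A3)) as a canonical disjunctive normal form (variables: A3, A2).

(A3 AND NOT A2) OR (A3 AND A2)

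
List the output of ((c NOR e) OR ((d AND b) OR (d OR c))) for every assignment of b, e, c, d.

b | e | c | d | Output
----------------------
0 | 0 | 0 | 0 | 1
0 | 0 | 0 | 1 | 1
0 | 0 | 1 | 0 | 1
0 | 0 | 1 | 1 | 1
0 | 1 | 0 | 0 | 0
0 | 1 | 0 | 1 | 1
0 | 1 | 1 | 0 | 1
0 | 1 | 1 | 1 | 1
1 | 0 | 0 | 0 | 1
1 | 0 | 0 | 1 | 1
1 | 0 | 1 | 0 | 1
1 | 0 | 1 | 1 | 1
1 | 1 | 0 | 0 | 0
1 | 1 | 0 | 1 | 1
1 | 1 | 1 | 0 | 1
1 | 1 | 1 | 1 | 1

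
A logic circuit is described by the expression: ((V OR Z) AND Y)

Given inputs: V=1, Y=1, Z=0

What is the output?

Substituting: ((1 OR 0) AND 1)
= 1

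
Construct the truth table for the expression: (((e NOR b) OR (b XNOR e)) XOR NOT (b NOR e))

b | e | Output
--------------
0 | 0 | 1
0 | 1 | 1
1 | 0 | 1
1 | 1 | 0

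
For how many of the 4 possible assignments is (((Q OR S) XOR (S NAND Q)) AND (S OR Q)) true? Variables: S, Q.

Satisfying assignments: (1,1)
Count: 1 out of 4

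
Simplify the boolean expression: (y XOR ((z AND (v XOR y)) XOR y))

By XOR self-cancellation ((E XOR v) XOR v = E):
= (z AND (v XOR y))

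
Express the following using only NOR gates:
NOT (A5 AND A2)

(((A5 NOR A5) NOR (A2 NOR A2)) NOR ((A5 NOR A5) NOR (A2 NOR A2)))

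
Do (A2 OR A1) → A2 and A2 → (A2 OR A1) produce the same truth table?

No, Converse is not equivalent to original (counterexample: A1=1, A2=0)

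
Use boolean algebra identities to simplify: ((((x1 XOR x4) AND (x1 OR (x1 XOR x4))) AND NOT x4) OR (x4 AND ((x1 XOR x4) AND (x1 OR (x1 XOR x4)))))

By distribution ((E AND v) OR (E AND NOT v) = E) then absorption (E AND (E OR v) = E):
= (x1 XOR x4)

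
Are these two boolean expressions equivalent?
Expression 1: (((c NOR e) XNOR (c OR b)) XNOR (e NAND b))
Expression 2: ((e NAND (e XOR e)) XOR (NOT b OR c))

No. Counterexample: with c=0, e=1, b=0, Expression 1 = 1 but Expression 2 = 0.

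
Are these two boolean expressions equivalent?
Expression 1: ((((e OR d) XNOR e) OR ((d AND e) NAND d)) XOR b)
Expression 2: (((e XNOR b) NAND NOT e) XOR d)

No. Counterexample: with d=0, b=0, e=0, Expression 1 = 1 but Expression 2 = 0.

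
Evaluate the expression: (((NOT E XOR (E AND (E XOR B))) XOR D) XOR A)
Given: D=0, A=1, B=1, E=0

Substituting: (((NOT 0 XOR (0 AND (0 XOR 1))) XOR 0) XOR 1)
= 0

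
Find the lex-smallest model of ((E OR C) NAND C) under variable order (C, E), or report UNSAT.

C=0, E=0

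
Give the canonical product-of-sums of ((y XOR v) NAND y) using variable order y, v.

ΠM(2) = (NOT y OR v)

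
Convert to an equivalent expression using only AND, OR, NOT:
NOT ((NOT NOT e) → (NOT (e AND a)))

(NOT NOT e) AND (e AND a)
(Negated implication: NOT(A → B) = A AND NOT B)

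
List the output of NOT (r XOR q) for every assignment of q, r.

q | r | Output
--------------
0 | 0 | 1
0 | 1 | 0
1 | 0 | 0
1 | 1 | 1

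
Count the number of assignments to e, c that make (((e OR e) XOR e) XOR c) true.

Satisfying assignments: (0,1), (1,1)
Count: 2 out of 4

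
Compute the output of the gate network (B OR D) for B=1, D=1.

Substituting: (1 OR 1)
= 1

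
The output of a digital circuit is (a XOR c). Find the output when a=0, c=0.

Substituting: (0 XOR 0)
= 0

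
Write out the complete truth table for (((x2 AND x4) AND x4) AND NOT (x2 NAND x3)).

x3 | x4 | x2 | Output
---------------------
0 | 0 | 0 | 0
0 | 0 | 1 | 0
0 | 1 | 0 | 0
0 | 1 | 1 | 0
1 | 0 | 0 | 0
1 | 0 | 1 | 0
1 | 1 | 0 | 0
1 | 1 | 1 | 1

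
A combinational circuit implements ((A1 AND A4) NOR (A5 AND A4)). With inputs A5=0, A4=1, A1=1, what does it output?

Substituting: ((1 AND 1) NOR (0 AND 1))
= 0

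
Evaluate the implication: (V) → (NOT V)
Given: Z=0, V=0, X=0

Antecedent (V) = 0; consequent (NOT V) = 1.
0 → 1 = 1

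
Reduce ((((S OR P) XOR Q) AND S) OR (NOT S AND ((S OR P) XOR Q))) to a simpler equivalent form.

By distribution ((E AND v) OR (E AND NOT v) = E):
= ((S OR P) XOR Q)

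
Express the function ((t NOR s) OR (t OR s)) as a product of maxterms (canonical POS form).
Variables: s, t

ΠM() = TRUE (no maxterms)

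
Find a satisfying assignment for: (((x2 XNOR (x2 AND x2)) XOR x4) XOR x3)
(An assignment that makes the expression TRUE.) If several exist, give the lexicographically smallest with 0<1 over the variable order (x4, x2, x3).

x4=0, x2=0, x3=0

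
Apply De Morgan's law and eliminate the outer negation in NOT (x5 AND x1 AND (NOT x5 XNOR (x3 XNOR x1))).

NOT x5 OR NOT x1 OR NOT (NOT x5 XNOR (x3 XNOR x1))
De Morgan's: NOT(AND of terms) = OR of negations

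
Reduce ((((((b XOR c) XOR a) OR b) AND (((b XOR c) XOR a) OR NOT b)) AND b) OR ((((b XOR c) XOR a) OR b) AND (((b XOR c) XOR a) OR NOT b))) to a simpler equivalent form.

By absorption (E OR (E AND v) = E) then distribution ((E OR v) AND (E OR NOT v) = E):
= ((b XOR c) XOR a)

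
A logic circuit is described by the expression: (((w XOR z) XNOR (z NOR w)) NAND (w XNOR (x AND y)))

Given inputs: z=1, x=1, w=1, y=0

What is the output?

Substituting: (((1 XOR 1) XNOR (1 NOR 1)) NAND (1 XNOR (1 AND 0)))
= 1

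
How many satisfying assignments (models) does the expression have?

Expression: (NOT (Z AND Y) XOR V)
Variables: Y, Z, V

Satisfying assignments: (0,0,0), (0,1,0), (1,0,0), (1,1,1)
Count: 4 out of 8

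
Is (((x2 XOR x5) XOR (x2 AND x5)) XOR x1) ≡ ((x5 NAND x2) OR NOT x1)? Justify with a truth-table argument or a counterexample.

No. Counterexample: with x5=0, x1=0, x2=0, Expression 1 = 0 but Expression 2 = 1.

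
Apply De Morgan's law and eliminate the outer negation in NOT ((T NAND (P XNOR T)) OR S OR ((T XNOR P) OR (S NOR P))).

NOT (T NAND (P XNOR T)) AND NOT S AND NOT ((T XNOR P) OR (S NOR P))
De Morgan's: NOT(OR of terms) = AND of negations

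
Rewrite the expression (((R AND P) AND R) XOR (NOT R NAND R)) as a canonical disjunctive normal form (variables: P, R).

(NOT P AND NOT R) OR (NOT P AND R) OR (P AND NOT R)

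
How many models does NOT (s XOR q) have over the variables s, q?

Satisfying assignments: (0,0), (1,1)
Count: 2 out of 4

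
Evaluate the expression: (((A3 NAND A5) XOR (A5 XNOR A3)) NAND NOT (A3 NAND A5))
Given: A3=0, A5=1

Substituting: (((0 NAND 1) XOR (1 XNOR 0)) NAND NOT (0 NAND 1))
= 1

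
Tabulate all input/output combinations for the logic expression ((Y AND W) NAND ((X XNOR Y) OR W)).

W | Y | X | Output
------------------
0 | 0 | 0 | 1
0 | 0 | 1 | 1
0 | 1 | 0 | 1
0 | 1 | 1 | 1
1 | 0 | 0 | 1
1 | 0 | 1 | 1
1 | 1 | 0 | 0
1 | 1 | 1 | 0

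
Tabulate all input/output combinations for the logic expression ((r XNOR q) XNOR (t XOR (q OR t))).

r | t | q | Output
------------------
0 | 0 | 0 | 0
0 | 0 | 1 | 0
0 | 1 | 0 | 0
0 | 1 | 1 | 1
1 | 0 | 0 | 1
1 | 0 | 1 | 1
1 | 1 | 0 | 1
1 | 1 | 1 | 0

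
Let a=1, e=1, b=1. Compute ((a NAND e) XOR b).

Substituting: ((1 NAND 1) XOR 1)
= 1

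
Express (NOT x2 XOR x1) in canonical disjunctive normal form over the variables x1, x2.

(NOT x1 AND NOT x2) OR (x1 AND x2)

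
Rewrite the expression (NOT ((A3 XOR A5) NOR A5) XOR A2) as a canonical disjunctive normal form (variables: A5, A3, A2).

(NOT A5 AND NOT A3 AND A2) OR (NOT A5 AND A3 AND NOT A2) OR (A5 AND NOT A3 AND NOT A2) OR (A5 AND A3 AND NOT A2)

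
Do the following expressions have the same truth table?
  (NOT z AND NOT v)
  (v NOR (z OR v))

Yes, they are equivalent — the two output columns agree on all 4 assignments:
z | v | Expression 1 | Expression 2
-----------------------------------
0 | 0 | 1 | 1
0 | 1 | 0 | 0
1 | 0 | 0 | 0
1 | 1 | 0 | 0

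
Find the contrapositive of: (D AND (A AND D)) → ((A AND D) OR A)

Contrapositive: NOT ((A AND D) OR A) → NOT (D AND (A AND D))
Note: A statement and its contrapositive are logically equivalent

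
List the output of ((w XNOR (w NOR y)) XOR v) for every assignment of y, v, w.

y | v | w | Output
------------------
0 | 0 | 0 | 0
0 | 0 | 1 | 0
0 | 1 | 0 | 1
0 | 1 | 1 | 1
1 | 0 | 0 | 1
1 | 0 | 1 | 0
1 | 1 | 0 | 0
1 | 1 | 1 | 1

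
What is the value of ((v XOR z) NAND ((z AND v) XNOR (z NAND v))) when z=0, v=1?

Substituting: ((1 XOR 0) NAND ((0 AND 1) XNOR (0 NAND 1)))
= 1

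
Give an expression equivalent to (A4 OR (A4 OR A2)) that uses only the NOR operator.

((A4 NOR ((A4 NOR A2) NOR (A4 NOR A2))) NOR (A4 NOR ((A4 NOR A2) NOR (A4 NOR A2))))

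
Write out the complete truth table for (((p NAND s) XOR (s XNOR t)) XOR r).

p | r | s | t | Output
----------------------
0 | 0 | 0 | 0 | 0
0 | 0 | 0 | 1 | 1
0 | 0 | 1 | 0 | 1
0 | 0 | 1 | 1 | 0
0 | 1 | 0 | 0 | 1
0 | 1 | 0 | 1 | 0
0 | 1 | 1 | 0 | 0
0 | 1 | 1 | 1 | 1
1 | 0 | 0 | 0 | 0
1 | 0 | 0 | 1 | 1
1 | 0 | 1 | 0 | 0
1 | 0 | 1 | 1 | 1
1 | 1 | 0 | 0 | 1
1 | 1 | 0 | 1 | 0
1 | 1 | 1 | 0 | 1
1 | 1 | 1 | 1 | 0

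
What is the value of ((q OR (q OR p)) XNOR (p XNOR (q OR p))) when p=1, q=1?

Substituting: ((1 OR (1 OR 1)) XNOR (1 XNOR (1 OR 1)))
= 1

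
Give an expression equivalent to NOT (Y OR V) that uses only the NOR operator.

(((Y NOR V) NOR (Y NOR V)) NOR ((Y NOR V) NOR (Y NOR V)))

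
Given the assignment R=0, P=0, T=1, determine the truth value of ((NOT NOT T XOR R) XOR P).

Substituting: ((NOT NOT 1 XOR 0) XOR 0)
= 1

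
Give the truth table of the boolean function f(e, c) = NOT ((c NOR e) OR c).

e | c | Output
--------------
0 | 0 | 0
0 | 1 | 0
1 | 0 | 1
1 | 1 | 0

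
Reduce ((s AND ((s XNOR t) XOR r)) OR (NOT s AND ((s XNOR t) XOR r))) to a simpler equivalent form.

By distribution ((E AND v) OR (E AND NOT v) = E):
= ((s XNOR t) XOR r)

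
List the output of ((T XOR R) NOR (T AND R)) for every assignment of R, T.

R | T | Output
--------------
0 | 0 | 1
0 | 1 | 0
1 | 0 | 0
1 | 1 | 0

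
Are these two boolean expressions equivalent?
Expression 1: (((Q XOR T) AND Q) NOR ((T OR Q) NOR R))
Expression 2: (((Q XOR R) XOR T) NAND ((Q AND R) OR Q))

No. Counterexample: with T=0, R=0, Q=0, Expression 1 = 0 but Expression 2 = 1.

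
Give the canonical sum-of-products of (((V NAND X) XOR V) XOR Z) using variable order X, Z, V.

Σm(0, 3, 4, 5) = (NOT X AND NOT Z AND NOT V) OR (NOT X AND Z AND V) OR (X AND NOT Z AND NOT V) OR (X AND NOT Z AND V)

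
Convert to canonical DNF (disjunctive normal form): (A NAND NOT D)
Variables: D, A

(NOT D AND NOT A) OR (D AND NOT A) OR (D AND A)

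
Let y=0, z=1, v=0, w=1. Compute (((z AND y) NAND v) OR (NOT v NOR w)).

Substituting: (((1 AND 0) NAND 0) OR (NOT 0 NOR 1))
= 1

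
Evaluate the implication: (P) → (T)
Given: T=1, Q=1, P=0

Antecedent (P) = 0; consequent (T) = 1.
0 → 1 = 1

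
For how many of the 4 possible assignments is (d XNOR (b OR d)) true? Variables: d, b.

Satisfying assignments: (0,0), (1,0), (1,1)
Count: 3 out of 4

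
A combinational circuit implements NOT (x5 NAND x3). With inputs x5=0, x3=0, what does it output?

Substituting: NOT (0 NAND 0)
= 0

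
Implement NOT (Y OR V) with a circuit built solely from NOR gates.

(((Y NOR V) NOR (Y NOR V)) NOR ((Y NOR V) NOR (Y NOR V)))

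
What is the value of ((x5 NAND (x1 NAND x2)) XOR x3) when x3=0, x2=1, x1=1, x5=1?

Substituting: ((1 NAND (1 NAND 1)) XOR 0)
= 1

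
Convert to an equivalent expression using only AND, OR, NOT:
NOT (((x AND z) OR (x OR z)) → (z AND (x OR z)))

((x AND z) OR (x OR z)) AND NOT (z AND (x OR z))
(Negated implication: NOT(A → B) = A AND NOT B)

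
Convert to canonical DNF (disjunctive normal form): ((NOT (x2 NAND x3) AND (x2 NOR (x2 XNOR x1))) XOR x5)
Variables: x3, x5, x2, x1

(NOT x3 AND x5 AND NOT x2 AND NOT x1) OR (NOT x3 AND x5 AND NOT x2 AND x1) OR (NOT x3 AND x5 AND x2 AND NOT x1) OR (NOT x3 AND x5 AND x2 AND x1) OR (x3 AND x5 AND NOT x2 AND NOT x1) OR (x3 AND x5 AND NOT x2 AND x1) OR (x3 AND x5 AND x2 AND NOT x1) OR (x3 AND x5 AND x2 AND x1)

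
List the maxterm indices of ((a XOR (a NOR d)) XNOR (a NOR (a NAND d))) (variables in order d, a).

ΠM(0, 1, 3) = (d OR a) AND (d OR NOT a) AND (NOT d OR NOT a)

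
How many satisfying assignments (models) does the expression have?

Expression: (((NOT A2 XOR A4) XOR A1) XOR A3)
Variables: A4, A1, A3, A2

Satisfying assignments: (0,0,0,0), (0,0,1,1), (0,1,0,1), (0,1,1,0), (1,0,0,1), (1,0,1,0), (1,1,0,0), (1,1,1,1)
Count: 8 out of 16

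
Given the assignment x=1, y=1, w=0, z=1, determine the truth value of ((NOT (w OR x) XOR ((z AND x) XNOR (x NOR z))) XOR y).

Substituting: ((NOT (0 OR 1) XOR ((1 AND 1) XNOR (1 NOR 1))) XOR 1)
= 1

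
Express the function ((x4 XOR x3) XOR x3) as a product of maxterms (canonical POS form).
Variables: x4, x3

ΠM(0, 1) = (x4 OR x3) AND (x4 OR NOT x3)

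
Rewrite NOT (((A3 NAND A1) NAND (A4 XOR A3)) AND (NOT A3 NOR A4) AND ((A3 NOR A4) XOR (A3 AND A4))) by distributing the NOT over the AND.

NOT ((A3 NAND A1) NAND (A4 XOR A3)) OR NOT (NOT A3 NOR A4) OR NOT ((A3 NOR A4) XOR (A3 AND A4))
De Morgan's: NOT(AND of terms) = OR of negations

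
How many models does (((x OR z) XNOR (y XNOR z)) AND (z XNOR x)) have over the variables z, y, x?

Satisfying assignments: (0,1,0), (1,1,1)
Count: 2 out of 8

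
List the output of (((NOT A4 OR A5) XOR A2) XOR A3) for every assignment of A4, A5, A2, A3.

A4 | A5 | A2 | A3 | Output
--------------------------
0 | 0 | 0 | 0 | 1
0 | 0 | 0 | 1 | 0
0 | 0 | 1 | 0 | 0
0 | 0 | 1 | 1 | 1
0 | 1 | 0 | 0 | 1
0 | 1 | 0 | 1 | 0
0 | 1 | 1 | 0 | 0
0 | 1 | 1 | 1 | 1
1 | 0 | 0 | 0 | 0
1 | 0 | 0 | 1 | 1
1 | 0 | 1 | 0 | 1
1 | 0 | 1 | 1 | 0
1 | 1 | 0 | 0 | 1
1 | 1 | 0 | 1 | 0
1 | 1 | 1 | 0 | 0
1 | 1 | 1 | 1 | 1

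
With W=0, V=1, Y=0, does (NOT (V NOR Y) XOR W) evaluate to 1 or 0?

Substituting: (NOT (1 NOR 0) XOR 0)
= 1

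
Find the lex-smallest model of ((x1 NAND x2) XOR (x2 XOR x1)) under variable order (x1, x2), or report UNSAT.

x1=0, x2=0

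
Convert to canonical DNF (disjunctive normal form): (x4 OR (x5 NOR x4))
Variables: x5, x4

(NOT x5 AND NOT x4) OR (NOT x5 AND x4) OR (x5 AND x4)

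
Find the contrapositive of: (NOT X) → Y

Contrapositive: NOT Y → X
Note: A statement and its contrapositive are logically equivalent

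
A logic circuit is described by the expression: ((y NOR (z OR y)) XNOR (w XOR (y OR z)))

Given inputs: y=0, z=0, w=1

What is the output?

Substituting: ((0 NOR (0 OR 0)) XNOR (1 XOR (0 OR 0)))
= 1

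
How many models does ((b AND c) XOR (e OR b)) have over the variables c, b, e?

Satisfying assignments: (0,0,1), (0,1,0), (0,1,1), (1,0,1)
Count: 4 out of 8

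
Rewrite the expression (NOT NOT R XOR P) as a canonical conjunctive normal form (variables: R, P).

(R OR P) AND (NOT R OR NOT P)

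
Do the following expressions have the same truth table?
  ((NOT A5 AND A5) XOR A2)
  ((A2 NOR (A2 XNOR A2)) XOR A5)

No. Counterexample: with A2=0, A5=1, Expression 1 = 0 but Expression 2 = 1.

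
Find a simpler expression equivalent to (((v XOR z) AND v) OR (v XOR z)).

By absorption (E OR (E AND v) = E):
= (v XOR z)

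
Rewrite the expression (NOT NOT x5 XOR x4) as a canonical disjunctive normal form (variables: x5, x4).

(NOT x5 AND x4) OR (x5 AND NOT x4)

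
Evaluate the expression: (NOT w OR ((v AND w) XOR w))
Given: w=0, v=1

Substituting: (NOT 0 OR ((1 AND 0) XOR 0))
= 1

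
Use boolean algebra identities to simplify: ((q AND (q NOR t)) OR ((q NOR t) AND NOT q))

By distribution ((E AND v) OR (E AND NOT v) = E):
= (q NOR t)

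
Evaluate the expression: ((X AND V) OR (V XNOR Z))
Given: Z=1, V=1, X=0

Substituting: ((0 AND 1) OR (1 XNOR 1))
= 1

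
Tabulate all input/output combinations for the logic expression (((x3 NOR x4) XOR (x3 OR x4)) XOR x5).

x3 | x4 | x5 | Output
---------------------
0 | 0 | 0 | 1
0 | 0 | 1 | 0
0 | 1 | 0 | 1
0 | 1 | 1 | 0
1 | 0 | 0 | 1
1 | 0 | 1 | 0
1 | 1 | 0 | 1
1 | 1 | 1 | 0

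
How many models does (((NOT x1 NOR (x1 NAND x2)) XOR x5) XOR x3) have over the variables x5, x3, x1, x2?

Satisfying assignments: (0,0,1,1), (0,1,0,0), (0,1,0,1), (0,1,1,0), (1,0,0,0), (1,0,0,1), (1,0,1,0), (1,1,1,1)
Count: 8 out of 16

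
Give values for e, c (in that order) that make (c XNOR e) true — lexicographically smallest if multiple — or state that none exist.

e=0, c=0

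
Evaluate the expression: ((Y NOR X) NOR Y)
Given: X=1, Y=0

Substituting: ((0 NOR 1) NOR 0)
= 1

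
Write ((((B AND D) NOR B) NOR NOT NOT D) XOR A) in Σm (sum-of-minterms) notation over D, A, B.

Σm(1, 2, 6, 7) = (NOT D AND NOT A AND B) OR (NOT D AND A AND NOT B) OR (D AND A AND NOT B) OR (D AND A AND B)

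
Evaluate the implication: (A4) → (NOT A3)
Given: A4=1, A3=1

Antecedent (A4) = 1; consequent (NOT A3) = 0.
1 → 0 = 0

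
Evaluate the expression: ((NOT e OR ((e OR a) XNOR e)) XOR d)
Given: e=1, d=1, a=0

Substituting: ((NOT 1 OR ((1 OR 0) XNOR 1)) XOR 1)
= 0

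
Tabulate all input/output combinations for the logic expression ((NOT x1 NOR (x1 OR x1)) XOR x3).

x3 | x1 | Output
----------------
0 | 0 | 0
0 | 1 | 0
1 | 0 | 1
1 | 1 | 1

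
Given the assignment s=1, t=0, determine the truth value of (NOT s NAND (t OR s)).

Substituting: (NOT 1 NAND (0 OR 1))
= 1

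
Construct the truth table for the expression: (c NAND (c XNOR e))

c | e | Output
--------------
0 | 0 | 1
0 | 1 | 1
1 | 0 | 1
1 | 1 | 0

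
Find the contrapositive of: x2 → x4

Contrapositive: NOT x4 → NOT x2
Note: A statement and its contrapositive are logically equivalent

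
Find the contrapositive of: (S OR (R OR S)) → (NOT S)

Contrapositive: S → NOT (S OR (R OR S))
Note: A statement and its contrapositive are logically equivalent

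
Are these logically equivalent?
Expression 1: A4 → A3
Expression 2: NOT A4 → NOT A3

No, Inverse is not equivalent to original (counterexample: A3=0, A4=1)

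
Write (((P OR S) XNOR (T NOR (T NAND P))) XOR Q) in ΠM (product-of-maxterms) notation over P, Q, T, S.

ΠM(1, 3, 4, 6, 8, 9, 10, 11) = (P OR Q OR T OR NOT S) AND (P OR Q OR NOT T OR NOT S) AND (P OR NOT Q OR T OR S) AND (P OR NOT Q OR NOT T OR S) AND (NOT P OR Q OR T OR S) AND (NOT P OR Q OR T OR NOT S) AND (NOT P OR Q OR NOT T OR S) AND (NOT P OR Q OR NOT T OR NOT S)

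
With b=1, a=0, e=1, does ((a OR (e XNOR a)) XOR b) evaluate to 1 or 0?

Substituting: ((0 OR (1 XNOR 0)) XOR 1)
= 1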